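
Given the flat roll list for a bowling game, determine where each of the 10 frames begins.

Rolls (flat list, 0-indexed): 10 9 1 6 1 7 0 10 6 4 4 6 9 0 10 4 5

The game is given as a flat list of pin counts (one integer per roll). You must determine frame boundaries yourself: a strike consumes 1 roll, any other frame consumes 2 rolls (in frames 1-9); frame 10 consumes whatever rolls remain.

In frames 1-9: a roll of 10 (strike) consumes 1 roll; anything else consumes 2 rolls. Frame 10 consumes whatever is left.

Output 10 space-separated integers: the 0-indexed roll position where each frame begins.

Frame 1 starts at roll index 0: roll=10 (strike), consumes 1 roll
Frame 2 starts at roll index 1: rolls=9,1 (sum=10), consumes 2 rolls
Frame 3 starts at roll index 3: rolls=6,1 (sum=7), consumes 2 rolls
Frame 4 starts at roll index 5: rolls=7,0 (sum=7), consumes 2 rolls
Frame 5 starts at roll index 7: roll=10 (strike), consumes 1 roll
Frame 6 starts at roll index 8: rolls=6,4 (sum=10), consumes 2 rolls
Frame 7 starts at roll index 10: rolls=4,6 (sum=10), consumes 2 rolls
Frame 8 starts at roll index 12: rolls=9,0 (sum=9), consumes 2 rolls
Frame 9 starts at roll index 14: roll=10 (strike), consumes 1 roll
Frame 10 starts at roll index 15: 2 remaining rolls

Answer: 0 1 3 5 7 8 10 12 14 15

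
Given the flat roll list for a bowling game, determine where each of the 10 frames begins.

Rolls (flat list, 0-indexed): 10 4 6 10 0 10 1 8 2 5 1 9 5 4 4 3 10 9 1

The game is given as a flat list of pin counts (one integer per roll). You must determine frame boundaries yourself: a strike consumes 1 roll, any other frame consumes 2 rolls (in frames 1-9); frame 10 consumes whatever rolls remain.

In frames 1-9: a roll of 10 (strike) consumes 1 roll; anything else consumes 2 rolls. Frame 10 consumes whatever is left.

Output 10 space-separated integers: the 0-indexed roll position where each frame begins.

Answer: 0 1 3 4 6 8 10 12 14 16

Derivation:
Frame 1 starts at roll index 0: roll=10 (strike), consumes 1 roll
Frame 2 starts at roll index 1: rolls=4,6 (sum=10), consumes 2 rolls
Frame 3 starts at roll index 3: roll=10 (strike), consumes 1 roll
Frame 4 starts at roll index 4: rolls=0,10 (sum=10), consumes 2 rolls
Frame 5 starts at roll index 6: rolls=1,8 (sum=9), consumes 2 rolls
Frame 6 starts at roll index 8: rolls=2,5 (sum=7), consumes 2 rolls
Frame 7 starts at roll index 10: rolls=1,9 (sum=10), consumes 2 rolls
Frame 8 starts at roll index 12: rolls=5,4 (sum=9), consumes 2 rolls
Frame 9 starts at roll index 14: rolls=4,3 (sum=7), consumes 2 rolls
Frame 10 starts at roll index 16: 3 remaining rolls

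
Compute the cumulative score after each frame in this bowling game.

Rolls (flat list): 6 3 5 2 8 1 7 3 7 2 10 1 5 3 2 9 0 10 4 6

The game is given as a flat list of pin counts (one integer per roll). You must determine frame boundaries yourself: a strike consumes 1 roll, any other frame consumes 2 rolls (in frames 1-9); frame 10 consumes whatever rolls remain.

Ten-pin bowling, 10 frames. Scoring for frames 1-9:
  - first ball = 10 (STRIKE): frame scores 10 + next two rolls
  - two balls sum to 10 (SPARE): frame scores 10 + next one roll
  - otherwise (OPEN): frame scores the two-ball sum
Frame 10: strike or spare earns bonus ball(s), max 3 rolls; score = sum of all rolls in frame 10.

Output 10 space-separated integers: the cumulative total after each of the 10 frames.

Answer: 9 16 25 42 51 67 73 78 87 107

Derivation:
Frame 1: OPEN (6+3=9). Cumulative: 9
Frame 2: OPEN (5+2=7). Cumulative: 16
Frame 3: OPEN (8+1=9). Cumulative: 25
Frame 4: SPARE (7+3=10). 10 + next roll (7) = 17. Cumulative: 42
Frame 5: OPEN (7+2=9). Cumulative: 51
Frame 6: STRIKE. 10 + next two rolls (1+5) = 16. Cumulative: 67
Frame 7: OPEN (1+5=6). Cumulative: 73
Frame 8: OPEN (3+2=5). Cumulative: 78
Frame 9: OPEN (9+0=9). Cumulative: 87
Frame 10: STRIKE. Sum of all frame-10 rolls (10+4+6) = 20. Cumulative: 107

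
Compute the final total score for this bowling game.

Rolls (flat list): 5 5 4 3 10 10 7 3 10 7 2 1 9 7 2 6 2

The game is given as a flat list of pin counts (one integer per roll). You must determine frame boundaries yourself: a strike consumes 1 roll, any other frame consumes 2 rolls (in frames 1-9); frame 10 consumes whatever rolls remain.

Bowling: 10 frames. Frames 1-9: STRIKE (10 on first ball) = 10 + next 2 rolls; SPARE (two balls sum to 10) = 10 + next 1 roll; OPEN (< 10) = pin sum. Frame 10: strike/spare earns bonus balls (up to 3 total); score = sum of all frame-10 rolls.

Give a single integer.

Frame 1: SPARE (5+5=10). 10 + next roll (4) = 14. Cumulative: 14
Frame 2: OPEN (4+3=7). Cumulative: 21
Frame 3: STRIKE. 10 + next two rolls (10+7) = 27. Cumulative: 48
Frame 4: STRIKE. 10 + next two rolls (7+3) = 20. Cumulative: 68
Frame 5: SPARE (7+3=10). 10 + next roll (10) = 20. Cumulative: 88
Frame 6: STRIKE. 10 + next two rolls (7+2) = 19. Cumulative: 107
Frame 7: OPEN (7+2=9). Cumulative: 116
Frame 8: SPARE (1+9=10). 10 + next roll (7) = 17. Cumulative: 133
Frame 9: OPEN (7+2=9). Cumulative: 142
Frame 10: OPEN. Sum of all frame-10 rolls (6+2) = 8. Cumulative: 150

Answer: 150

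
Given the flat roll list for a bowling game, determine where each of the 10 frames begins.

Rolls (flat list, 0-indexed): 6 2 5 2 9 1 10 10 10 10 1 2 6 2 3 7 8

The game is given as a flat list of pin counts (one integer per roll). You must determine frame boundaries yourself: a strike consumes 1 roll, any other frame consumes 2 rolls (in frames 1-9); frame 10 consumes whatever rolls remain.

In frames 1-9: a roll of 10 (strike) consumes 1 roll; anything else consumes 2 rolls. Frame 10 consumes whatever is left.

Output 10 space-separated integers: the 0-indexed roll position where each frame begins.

Frame 1 starts at roll index 0: rolls=6,2 (sum=8), consumes 2 rolls
Frame 2 starts at roll index 2: rolls=5,2 (sum=7), consumes 2 rolls
Frame 3 starts at roll index 4: rolls=9,1 (sum=10), consumes 2 rolls
Frame 4 starts at roll index 6: roll=10 (strike), consumes 1 roll
Frame 5 starts at roll index 7: roll=10 (strike), consumes 1 roll
Frame 6 starts at roll index 8: roll=10 (strike), consumes 1 roll
Frame 7 starts at roll index 9: roll=10 (strike), consumes 1 roll
Frame 8 starts at roll index 10: rolls=1,2 (sum=3), consumes 2 rolls
Frame 9 starts at roll index 12: rolls=6,2 (sum=8), consumes 2 rolls
Frame 10 starts at roll index 14: 3 remaining rolls

Answer: 0 2 4 6 7 8 9 10 12 14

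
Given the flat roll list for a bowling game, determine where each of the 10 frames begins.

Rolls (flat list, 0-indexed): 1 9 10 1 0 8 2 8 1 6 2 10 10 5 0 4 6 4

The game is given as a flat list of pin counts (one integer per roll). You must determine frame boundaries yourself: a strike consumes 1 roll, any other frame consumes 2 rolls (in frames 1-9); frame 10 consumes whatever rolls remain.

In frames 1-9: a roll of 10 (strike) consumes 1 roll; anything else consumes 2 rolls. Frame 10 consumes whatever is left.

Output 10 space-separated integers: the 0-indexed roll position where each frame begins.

Frame 1 starts at roll index 0: rolls=1,9 (sum=10), consumes 2 rolls
Frame 2 starts at roll index 2: roll=10 (strike), consumes 1 roll
Frame 3 starts at roll index 3: rolls=1,0 (sum=1), consumes 2 rolls
Frame 4 starts at roll index 5: rolls=8,2 (sum=10), consumes 2 rolls
Frame 5 starts at roll index 7: rolls=8,1 (sum=9), consumes 2 rolls
Frame 6 starts at roll index 9: rolls=6,2 (sum=8), consumes 2 rolls
Frame 7 starts at roll index 11: roll=10 (strike), consumes 1 roll
Frame 8 starts at roll index 12: roll=10 (strike), consumes 1 roll
Frame 9 starts at roll index 13: rolls=5,0 (sum=5), consumes 2 rolls
Frame 10 starts at roll index 15: 3 remaining rolls

Answer: 0 2 3 5 7 9 11 12 13 15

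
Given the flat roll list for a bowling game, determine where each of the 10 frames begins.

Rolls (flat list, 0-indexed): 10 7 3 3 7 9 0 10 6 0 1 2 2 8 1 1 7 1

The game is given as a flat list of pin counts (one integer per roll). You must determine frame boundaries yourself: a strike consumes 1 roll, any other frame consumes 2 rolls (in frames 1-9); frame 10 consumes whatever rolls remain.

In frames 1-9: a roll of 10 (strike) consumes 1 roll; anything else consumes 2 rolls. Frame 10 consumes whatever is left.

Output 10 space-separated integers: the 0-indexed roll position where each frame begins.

Answer: 0 1 3 5 7 8 10 12 14 16

Derivation:
Frame 1 starts at roll index 0: roll=10 (strike), consumes 1 roll
Frame 2 starts at roll index 1: rolls=7,3 (sum=10), consumes 2 rolls
Frame 3 starts at roll index 3: rolls=3,7 (sum=10), consumes 2 rolls
Frame 4 starts at roll index 5: rolls=9,0 (sum=9), consumes 2 rolls
Frame 5 starts at roll index 7: roll=10 (strike), consumes 1 roll
Frame 6 starts at roll index 8: rolls=6,0 (sum=6), consumes 2 rolls
Frame 7 starts at roll index 10: rolls=1,2 (sum=3), consumes 2 rolls
Frame 8 starts at roll index 12: rolls=2,8 (sum=10), consumes 2 rolls
Frame 9 starts at roll index 14: rolls=1,1 (sum=2), consumes 2 rolls
Frame 10 starts at roll index 16: 2 remaining rolls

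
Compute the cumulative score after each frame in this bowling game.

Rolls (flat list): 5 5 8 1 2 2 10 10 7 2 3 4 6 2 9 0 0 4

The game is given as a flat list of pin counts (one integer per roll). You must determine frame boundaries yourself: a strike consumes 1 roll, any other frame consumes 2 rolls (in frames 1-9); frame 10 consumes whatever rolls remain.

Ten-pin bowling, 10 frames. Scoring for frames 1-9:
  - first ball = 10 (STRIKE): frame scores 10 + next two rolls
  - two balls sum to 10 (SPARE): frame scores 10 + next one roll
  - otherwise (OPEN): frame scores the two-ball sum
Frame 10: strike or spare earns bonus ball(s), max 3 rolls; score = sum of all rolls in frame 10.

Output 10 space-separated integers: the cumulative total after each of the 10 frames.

Frame 1: SPARE (5+5=10). 10 + next roll (8) = 18. Cumulative: 18
Frame 2: OPEN (8+1=9). Cumulative: 27
Frame 3: OPEN (2+2=4). Cumulative: 31
Frame 4: STRIKE. 10 + next two rolls (10+7) = 27. Cumulative: 58
Frame 5: STRIKE. 10 + next two rolls (7+2) = 19. Cumulative: 77
Frame 6: OPEN (7+2=9). Cumulative: 86
Frame 7: OPEN (3+4=7). Cumulative: 93
Frame 8: OPEN (6+2=8). Cumulative: 101
Frame 9: OPEN (9+0=9). Cumulative: 110
Frame 10: OPEN. Sum of all frame-10 rolls (0+4) = 4. Cumulative: 114

Answer: 18 27 31 58 77 86 93 101 110 114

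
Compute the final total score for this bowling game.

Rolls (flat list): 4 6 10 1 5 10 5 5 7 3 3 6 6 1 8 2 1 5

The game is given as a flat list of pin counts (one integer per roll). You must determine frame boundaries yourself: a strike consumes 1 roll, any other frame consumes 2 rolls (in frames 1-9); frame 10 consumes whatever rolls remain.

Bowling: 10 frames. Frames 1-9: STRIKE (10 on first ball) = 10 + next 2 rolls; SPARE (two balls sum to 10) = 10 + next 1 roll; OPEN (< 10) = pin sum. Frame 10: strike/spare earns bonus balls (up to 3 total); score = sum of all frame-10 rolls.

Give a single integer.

Answer: 125

Derivation:
Frame 1: SPARE (4+6=10). 10 + next roll (10) = 20. Cumulative: 20
Frame 2: STRIKE. 10 + next two rolls (1+5) = 16. Cumulative: 36
Frame 3: OPEN (1+5=6). Cumulative: 42
Frame 4: STRIKE. 10 + next two rolls (5+5) = 20. Cumulative: 62
Frame 5: SPARE (5+5=10). 10 + next roll (7) = 17. Cumulative: 79
Frame 6: SPARE (7+3=10). 10 + next roll (3) = 13. Cumulative: 92
Frame 7: OPEN (3+6=9). Cumulative: 101
Frame 8: OPEN (6+1=7). Cumulative: 108
Frame 9: SPARE (8+2=10). 10 + next roll (1) = 11. Cumulative: 119
Frame 10: OPEN. Sum of all frame-10 rolls (1+5) = 6. Cumulative: 125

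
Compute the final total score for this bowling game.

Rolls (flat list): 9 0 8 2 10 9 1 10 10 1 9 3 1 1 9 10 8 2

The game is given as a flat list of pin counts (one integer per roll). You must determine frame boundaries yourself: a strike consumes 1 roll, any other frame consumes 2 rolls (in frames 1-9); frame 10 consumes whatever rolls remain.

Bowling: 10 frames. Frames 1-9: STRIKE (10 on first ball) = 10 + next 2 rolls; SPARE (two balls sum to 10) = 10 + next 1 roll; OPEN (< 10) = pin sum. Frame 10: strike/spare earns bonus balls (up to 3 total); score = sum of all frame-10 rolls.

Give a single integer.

Frame 1: OPEN (9+0=9). Cumulative: 9
Frame 2: SPARE (8+2=10). 10 + next roll (10) = 20. Cumulative: 29
Frame 3: STRIKE. 10 + next two rolls (9+1) = 20. Cumulative: 49
Frame 4: SPARE (9+1=10). 10 + next roll (10) = 20. Cumulative: 69
Frame 5: STRIKE. 10 + next two rolls (10+1) = 21. Cumulative: 90
Frame 6: STRIKE. 10 + next two rolls (1+9) = 20. Cumulative: 110
Frame 7: SPARE (1+9=10). 10 + next roll (3) = 13. Cumulative: 123
Frame 8: OPEN (3+1=4). Cumulative: 127
Frame 9: SPARE (1+9=10). 10 + next roll (10) = 20. Cumulative: 147
Frame 10: STRIKE. Sum of all frame-10 rolls (10+8+2) = 20. Cumulative: 167

Answer: 167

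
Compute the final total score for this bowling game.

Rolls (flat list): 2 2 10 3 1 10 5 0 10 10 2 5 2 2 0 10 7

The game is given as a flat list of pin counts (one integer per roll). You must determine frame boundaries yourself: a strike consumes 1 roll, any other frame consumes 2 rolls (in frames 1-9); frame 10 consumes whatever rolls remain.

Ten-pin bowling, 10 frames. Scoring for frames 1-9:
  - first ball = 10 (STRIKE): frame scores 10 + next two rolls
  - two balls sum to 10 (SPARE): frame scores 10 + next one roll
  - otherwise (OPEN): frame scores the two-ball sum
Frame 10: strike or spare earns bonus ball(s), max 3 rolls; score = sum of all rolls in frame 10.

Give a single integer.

Frame 1: OPEN (2+2=4). Cumulative: 4
Frame 2: STRIKE. 10 + next two rolls (3+1) = 14. Cumulative: 18
Frame 3: OPEN (3+1=4). Cumulative: 22
Frame 4: STRIKE. 10 + next two rolls (5+0) = 15. Cumulative: 37
Frame 5: OPEN (5+0=5). Cumulative: 42
Frame 6: STRIKE. 10 + next two rolls (10+2) = 22. Cumulative: 64
Frame 7: STRIKE. 10 + next two rolls (2+5) = 17. Cumulative: 81
Frame 8: OPEN (2+5=7). Cumulative: 88
Frame 9: OPEN (2+2=4). Cumulative: 92
Frame 10: SPARE. Sum of all frame-10 rolls (0+10+7) = 17. Cumulative: 109

Answer: 109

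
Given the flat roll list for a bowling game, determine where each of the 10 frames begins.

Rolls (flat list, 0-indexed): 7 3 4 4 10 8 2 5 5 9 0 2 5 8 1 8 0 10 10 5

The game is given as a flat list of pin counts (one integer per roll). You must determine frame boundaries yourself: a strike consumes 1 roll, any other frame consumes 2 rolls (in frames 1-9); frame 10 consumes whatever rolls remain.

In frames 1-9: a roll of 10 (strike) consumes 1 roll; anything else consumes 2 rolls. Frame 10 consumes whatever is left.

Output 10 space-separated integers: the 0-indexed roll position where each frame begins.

Answer: 0 2 4 5 7 9 11 13 15 17

Derivation:
Frame 1 starts at roll index 0: rolls=7,3 (sum=10), consumes 2 rolls
Frame 2 starts at roll index 2: rolls=4,4 (sum=8), consumes 2 rolls
Frame 3 starts at roll index 4: roll=10 (strike), consumes 1 roll
Frame 4 starts at roll index 5: rolls=8,2 (sum=10), consumes 2 rolls
Frame 5 starts at roll index 7: rolls=5,5 (sum=10), consumes 2 rolls
Frame 6 starts at roll index 9: rolls=9,0 (sum=9), consumes 2 rolls
Frame 7 starts at roll index 11: rolls=2,5 (sum=7), consumes 2 rolls
Frame 8 starts at roll index 13: rolls=8,1 (sum=9), consumes 2 rolls
Frame 9 starts at roll index 15: rolls=8,0 (sum=8), consumes 2 rolls
Frame 10 starts at roll index 17: 3 remaining rolls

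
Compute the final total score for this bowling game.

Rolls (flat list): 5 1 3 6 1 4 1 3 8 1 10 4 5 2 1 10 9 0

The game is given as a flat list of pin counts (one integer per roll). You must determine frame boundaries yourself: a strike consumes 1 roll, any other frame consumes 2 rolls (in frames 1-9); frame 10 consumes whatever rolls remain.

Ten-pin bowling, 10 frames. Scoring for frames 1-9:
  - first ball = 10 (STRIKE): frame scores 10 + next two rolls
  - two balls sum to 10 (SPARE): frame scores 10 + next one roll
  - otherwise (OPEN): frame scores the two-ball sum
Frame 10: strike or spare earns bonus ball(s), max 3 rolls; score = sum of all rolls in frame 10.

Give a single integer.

Frame 1: OPEN (5+1=6). Cumulative: 6
Frame 2: OPEN (3+6=9). Cumulative: 15
Frame 3: OPEN (1+4=5). Cumulative: 20
Frame 4: OPEN (1+3=4). Cumulative: 24
Frame 5: OPEN (8+1=9). Cumulative: 33
Frame 6: STRIKE. 10 + next two rolls (4+5) = 19. Cumulative: 52
Frame 7: OPEN (4+5=9). Cumulative: 61
Frame 8: OPEN (2+1=3). Cumulative: 64
Frame 9: STRIKE. 10 + next two rolls (9+0) = 19. Cumulative: 83
Frame 10: OPEN. Sum of all frame-10 rolls (9+0) = 9. Cumulative: 92

Answer: 92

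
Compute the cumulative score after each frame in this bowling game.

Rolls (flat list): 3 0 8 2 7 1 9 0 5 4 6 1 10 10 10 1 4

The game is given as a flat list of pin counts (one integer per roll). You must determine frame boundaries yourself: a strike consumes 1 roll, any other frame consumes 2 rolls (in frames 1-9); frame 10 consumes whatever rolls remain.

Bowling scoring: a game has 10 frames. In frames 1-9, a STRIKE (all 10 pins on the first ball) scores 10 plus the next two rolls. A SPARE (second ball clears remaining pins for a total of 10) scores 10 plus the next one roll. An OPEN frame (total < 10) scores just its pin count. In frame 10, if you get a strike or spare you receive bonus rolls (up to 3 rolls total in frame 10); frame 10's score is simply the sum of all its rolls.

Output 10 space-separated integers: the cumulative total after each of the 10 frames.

Answer: 3 20 28 37 46 53 83 104 119 124

Derivation:
Frame 1: OPEN (3+0=3). Cumulative: 3
Frame 2: SPARE (8+2=10). 10 + next roll (7) = 17. Cumulative: 20
Frame 3: OPEN (7+1=8). Cumulative: 28
Frame 4: OPEN (9+0=9). Cumulative: 37
Frame 5: OPEN (5+4=9). Cumulative: 46
Frame 6: OPEN (6+1=7). Cumulative: 53
Frame 7: STRIKE. 10 + next two rolls (10+10) = 30. Cumulative: 83
Frame 8: STRIKE. 10 + next two rolls (10+1) = 21. Cumulative: 104
Frame 9: STRIKE. 10 + next two rolls (1+4) = 15. Cumulative: 119
Frame 10: OPEN. Sum of all frame-10 rolls (1+4) = 5. Cumulative: 124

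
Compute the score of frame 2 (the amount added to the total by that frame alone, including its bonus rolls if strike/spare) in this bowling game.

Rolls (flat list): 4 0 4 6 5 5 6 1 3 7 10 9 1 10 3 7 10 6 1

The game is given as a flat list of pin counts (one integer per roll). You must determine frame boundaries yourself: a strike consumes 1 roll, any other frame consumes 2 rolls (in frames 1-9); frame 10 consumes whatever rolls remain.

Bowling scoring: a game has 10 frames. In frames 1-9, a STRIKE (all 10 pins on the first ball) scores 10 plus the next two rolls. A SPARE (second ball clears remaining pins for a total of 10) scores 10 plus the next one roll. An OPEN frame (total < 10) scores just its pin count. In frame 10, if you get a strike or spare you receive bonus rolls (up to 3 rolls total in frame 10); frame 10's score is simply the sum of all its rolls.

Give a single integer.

Answer: 15

Derivation:
Frame 1: OPEN (4+0=4). Cumulative: 4
Frame 2: SPARE (4+6=10). 10 + next roll (5) = 15. Cumulative: 19
Frame 3: SPARE (5+5=10). 10 + next roll (6) = 16. Cumulative: 35
Frame 4: OPEN (6+1=7). Cumulative: 42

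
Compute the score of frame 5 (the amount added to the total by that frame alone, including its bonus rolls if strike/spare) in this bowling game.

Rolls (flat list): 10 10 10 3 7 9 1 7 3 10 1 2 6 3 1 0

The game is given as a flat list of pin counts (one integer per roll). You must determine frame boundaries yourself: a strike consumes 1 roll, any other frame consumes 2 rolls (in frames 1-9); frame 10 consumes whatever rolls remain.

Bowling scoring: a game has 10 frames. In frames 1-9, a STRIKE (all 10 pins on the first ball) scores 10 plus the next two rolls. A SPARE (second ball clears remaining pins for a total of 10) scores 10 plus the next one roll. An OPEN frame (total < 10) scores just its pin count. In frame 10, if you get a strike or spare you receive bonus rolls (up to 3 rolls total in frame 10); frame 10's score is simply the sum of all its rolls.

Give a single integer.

Answer: 17

Derivation:
Frame 1: STRIKE. 10 + next two rolls (10+10) = 30. Cumulative: 30
Frame 2: STRIKE. 10 + next two rolls (10+3) = 23. Cumulative: 53
Frame 3: STRIKE. 10 + next two rolls (3+7) = 20. Cumulative: 73
Frame 4: SPARE (3+7=10). 10 + next roll (9) = 19. Cumulative: 92
Frame 5: SPARE (9+1=10). 10 + next roll (7) = 17. Cumulative: 109
Frame 6: SPARE (7+3=10). 10 + next roll (10) = 20. Cumulative: 129
Frame 7: STRIKE. 10 + next two rolls (1+2) = 13. Cumulative: 142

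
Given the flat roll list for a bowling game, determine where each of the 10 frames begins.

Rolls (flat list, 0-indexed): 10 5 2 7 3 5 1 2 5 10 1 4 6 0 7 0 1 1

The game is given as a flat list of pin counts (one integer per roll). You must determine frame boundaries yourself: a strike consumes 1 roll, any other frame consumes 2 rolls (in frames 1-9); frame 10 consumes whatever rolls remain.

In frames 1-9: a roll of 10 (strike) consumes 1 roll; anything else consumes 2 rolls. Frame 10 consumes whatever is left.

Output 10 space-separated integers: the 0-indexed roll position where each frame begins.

Answer: 0 1 3 5 7 9 10 12 14 16

Derivation:
Frame 1 starts at roll index 0: roll=10 (strike), consumes 1 roll
Frame 2 starts at roll index 1: rolls=5,2 (sum=7), consumes 2 rolls
Frame 3 starts at roll index 3: rolls=7,3 (sum=10), consumes 2 rolls
Frame 4 starts at roll index 5: rolls=5,1 (sum=6), consumes 2 rolls
Frame 5 starts at roll index 7: rolls=2,5 (sum=7), consumes 2 rolls
Frame 6 starts at roll index 9: roll=10 (strike), consumes 1 roll
Frame 7 starts at roll index 10: rolls=1,4 (sum=5), consumes 2 rolls
Frame 8 starts at roll index 12: rolls=6,0 (sum=6), consumes 2 rolls
Frame 9 starts at roll index 14: rolls=7,0 (sum=7), consumes 2 rolls
Frame 10 starts at roll index 16: 2 remaining rolls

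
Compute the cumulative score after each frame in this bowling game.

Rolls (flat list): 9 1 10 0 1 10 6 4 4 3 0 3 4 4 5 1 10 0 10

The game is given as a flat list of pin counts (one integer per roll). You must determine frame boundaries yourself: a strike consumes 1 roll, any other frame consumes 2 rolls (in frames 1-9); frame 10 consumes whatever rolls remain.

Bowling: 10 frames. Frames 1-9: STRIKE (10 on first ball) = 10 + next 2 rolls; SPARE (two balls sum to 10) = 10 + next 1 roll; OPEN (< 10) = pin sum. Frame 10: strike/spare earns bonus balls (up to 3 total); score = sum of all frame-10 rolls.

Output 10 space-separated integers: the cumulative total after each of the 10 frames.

Frame 1: SPARE (9+1=10). 10 + next roll (10) = 20. Cumulative: 20
Frame 2: STRIKE. 10 + next two rolls (0+1) = 11. Cumulative: 31
Frame 3: OPEN (0+1=1). Cumulative: 32
Frame 4: STRIKE. 10 + next two rolls (6+4) = 20. Cumulative: 52
Frame 5: SPARE (6+4=10). 10 + next roll (4) = 14. Cumulative: 66
Frame 6: OPEN (4+3=7). Cumulative: 73
Frame 7: OPEN (0+3=3). Cumulative: 76
Frame 8: OPEN (4+4=8). Cumulative: 84
Frame 9: OPEN (5+1=6). Cumulative: 90
Frame 10: STRIKE. Sum of all frame-10 rolls (10+0+10) = 20. Cumulative: 110

Answer: 20 31 32 52 66 73 76 84 90 110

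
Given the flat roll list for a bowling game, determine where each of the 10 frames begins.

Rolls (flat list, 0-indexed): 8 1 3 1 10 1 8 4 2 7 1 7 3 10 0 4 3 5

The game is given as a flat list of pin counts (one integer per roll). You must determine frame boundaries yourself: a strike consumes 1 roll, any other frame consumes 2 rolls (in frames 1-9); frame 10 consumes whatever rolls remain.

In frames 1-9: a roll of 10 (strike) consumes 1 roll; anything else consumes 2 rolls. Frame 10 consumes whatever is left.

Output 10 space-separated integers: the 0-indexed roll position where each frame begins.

Answer: 0 2 4 5 7 9 11 13 14 16

Derivation:
Frame 1 starts at roll index 0: rolls=8,1 (sum=9), consumes 2 rolls
Frame 2 starts at roll index 2: rolls=3,1 (sum=4), consumes 2 rolls
Frame 3 starts at roll index 4: roll=10 (strike), consumes 1 roll
Frame 4 starts at roll index 5: rolls=1,8 (sum=9), consumes 2 rolls
Frame 5 starts at roll index 7: rolls=4,2 (sum=6), consumes 2 rolls
Frame 6 starts at roll index 9: rolls=7,1 (sum=8), consumes 2 rolls
Frame 7 starts at roll index 11: rolls=7,3 (sum=10), consumes 2 rolls
Frame 8 starts at roll index 13: roll=10 (strike), consumes 1 roll
Frame 9 starts at roll index 14: rolls=0,4 (sum=4), consumes 2 rolls
Frame 10 starts at roll index 16: 2 remaining rolls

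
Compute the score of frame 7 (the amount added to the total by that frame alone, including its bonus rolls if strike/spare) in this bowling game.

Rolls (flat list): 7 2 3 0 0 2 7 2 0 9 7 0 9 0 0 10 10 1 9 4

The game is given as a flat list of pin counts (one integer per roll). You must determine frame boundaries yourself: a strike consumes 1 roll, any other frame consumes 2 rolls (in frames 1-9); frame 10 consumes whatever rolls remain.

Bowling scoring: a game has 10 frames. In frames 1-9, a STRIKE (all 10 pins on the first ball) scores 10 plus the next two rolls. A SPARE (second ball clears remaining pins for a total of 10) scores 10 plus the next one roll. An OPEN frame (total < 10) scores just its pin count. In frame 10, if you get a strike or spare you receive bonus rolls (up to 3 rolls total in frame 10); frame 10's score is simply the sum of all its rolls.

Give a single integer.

Frame 1: OPEN (7+2=9). Cumulative: 9
Frame 2: OPEN (3+0=3). Cumulative: 12
Frame 3: OPEN (0+2=2). Cumulative: 14
Frame 4: OPEN (7+2=9). Cumulative: 23
Frame 5: OPEN (0+9=9). Cumulative: 32
Frame 6: OPEN (7+0=7). Cumulative: 39
Frame 7: OPEN (9+0=9). Cumulative: 48
Frame 8: SPARE (0+10=10). 10 + next roll (10) = 20. Cumulative: 68
Frame 9: STRIKE. 10 + next two rolls (1+9) = 20. Cumulative: 88

Answer: 9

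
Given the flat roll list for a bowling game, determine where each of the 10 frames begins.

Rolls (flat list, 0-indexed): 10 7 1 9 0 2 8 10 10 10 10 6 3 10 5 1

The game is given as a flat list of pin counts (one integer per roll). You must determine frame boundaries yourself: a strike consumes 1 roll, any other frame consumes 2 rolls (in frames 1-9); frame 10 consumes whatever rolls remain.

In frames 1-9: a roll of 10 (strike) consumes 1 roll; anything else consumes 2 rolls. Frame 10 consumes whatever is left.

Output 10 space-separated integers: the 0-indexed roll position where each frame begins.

Frame 1 starts at roll index 0: roll=10 (strike), consumes 1 roll
Frame 2 starts at roll index 1: rolls=7,1 (sum=8), consumes 2 rolls
Frame 3 starts at roll index 3: rolls=9,0 (sum=9), consumes 2 rolls
Frame 4 starts at roll index 5: rolls=2,8 (sum=10), consumes 2 rolls
Frame 5 starts at roll index 7: roll=10 (strike), consumes 1 roll
Frame 6 starts at roll index 8: roll=10 (strike), consumes 1 roll
Frame 7 starts at roll index 9: roll=10 (strike), consumes 1 roll
Frame 8 starts at roll index 10: roll=10 (strike), consumes 1 roll
Frame 9 starts at roll index 11: rolls=6,3 (sum=9), consumes 2 rolls
Frame 10 starts at roll index 13: 3 remaining rolls

Answer: 0 1 3 5 7 8 9 10 11 13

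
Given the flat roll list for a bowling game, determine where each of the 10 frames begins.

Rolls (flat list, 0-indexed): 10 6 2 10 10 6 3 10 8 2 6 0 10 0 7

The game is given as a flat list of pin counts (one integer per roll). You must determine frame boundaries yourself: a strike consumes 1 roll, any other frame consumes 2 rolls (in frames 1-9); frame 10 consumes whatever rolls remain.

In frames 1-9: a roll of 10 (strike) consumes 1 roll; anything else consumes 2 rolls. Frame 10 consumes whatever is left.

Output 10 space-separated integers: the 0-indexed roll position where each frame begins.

Answer: 0 1 3 4 5 7 8 10 12 13

Derivation:
Frame 1 starts at roll index 0: roll=10 (strike), consumes 1 roll
Frame 2 starts at roll index 1: rolls=6,2 (sum=8), consumes 2 rolls
Frame 3 starts at roll index 3: roll=10 (strike), consumes 1 roll
Frame 4 starts at roll index 4: roll=10 (strike), consumes 1 roll
Frame 5 starts at roll index 5: rolls=6,3 (sum=9), consumes 2 rolls
Frame 6 starts at roll index 7: roll=10 (strike), consumes 1 roll
Frame 7 starts at roll index 8: rolls=8,2 (sum=10), consumes 2 rolls
Frame 8 starts at roll index 10: rolls=6,0 (sum=6), consumes 2 rolls
Frame 9 starts at roll index 12: roll=10 (strike), consumes 1 roll
Frame 10 starts at roll index 13: 2 remaining rolls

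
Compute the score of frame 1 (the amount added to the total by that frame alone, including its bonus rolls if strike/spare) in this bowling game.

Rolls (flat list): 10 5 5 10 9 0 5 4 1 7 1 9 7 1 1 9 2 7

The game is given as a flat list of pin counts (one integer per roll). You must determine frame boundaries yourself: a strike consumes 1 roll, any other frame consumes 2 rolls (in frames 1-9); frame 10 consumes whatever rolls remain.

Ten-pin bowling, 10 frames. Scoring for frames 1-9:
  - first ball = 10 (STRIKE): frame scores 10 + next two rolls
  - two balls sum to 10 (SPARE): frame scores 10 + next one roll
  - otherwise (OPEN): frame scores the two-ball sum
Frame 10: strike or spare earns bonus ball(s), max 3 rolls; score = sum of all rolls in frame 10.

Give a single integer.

Frame 1: STRIKE. 10 + next two rolls (5+5) = 20. Cumulative: 20
Frame 2: SPARE (5+5=10). 10 + next roll (10) = 20. Cumulative: 40
Frame 3: STRIKE. 10 + next two rolls (9+0) = 19. Cumulative: 59

Answer: 20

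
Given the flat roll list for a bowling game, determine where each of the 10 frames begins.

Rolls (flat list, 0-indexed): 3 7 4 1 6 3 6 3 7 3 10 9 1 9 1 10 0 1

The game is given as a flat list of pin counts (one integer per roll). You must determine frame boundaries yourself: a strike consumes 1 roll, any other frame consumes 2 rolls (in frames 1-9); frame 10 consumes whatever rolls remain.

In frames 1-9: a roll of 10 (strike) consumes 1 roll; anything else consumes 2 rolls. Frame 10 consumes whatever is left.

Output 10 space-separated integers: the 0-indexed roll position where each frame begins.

Answer: 0 2 4 6 8 10 11 13 15 16

Derivation:
Frame 1 starts at roll index 0: rolls=3,7 (sum=10), consumes 2 rolls
Frame 2 starts at roll index 2: rolls=4,1 (sum=5), consumes 2 rolls
Frame 3 starts at roll index 4: rolls=6,3 (sum=9), consumes 2 rolls
Frame 4 starts at roll index 6: rolls=6,3 (sum=9), consumes 2 rolls
Frame 5 starts at roll index 8: rolls=7,3 (sum=10), consumes 2 rolls
Frame 6 starts at roll index 10: roll=10 (strike), consumes 1 roll
Frame 7 starts at roll index 11: rolls=9,1 (sum=10), consumes 2 rolls
Frame 8 starts at roll index 13: rolls=9,1 (sum=10), consumes 2 rolls
Frame 9 starts at roll index 15: roll=10 (strike), consumes 1 roll
Frame 10 starts at roll index 16: 2 remaining rolls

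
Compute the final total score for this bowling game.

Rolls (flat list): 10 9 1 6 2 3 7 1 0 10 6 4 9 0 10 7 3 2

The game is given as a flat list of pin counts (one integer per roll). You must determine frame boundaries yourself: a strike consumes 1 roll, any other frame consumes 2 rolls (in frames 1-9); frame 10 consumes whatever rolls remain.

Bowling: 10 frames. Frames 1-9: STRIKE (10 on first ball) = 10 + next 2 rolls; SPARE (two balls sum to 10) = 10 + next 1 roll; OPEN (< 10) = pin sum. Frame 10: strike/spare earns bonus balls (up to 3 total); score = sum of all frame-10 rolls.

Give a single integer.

Frame 1: STRIKE. 10 + next two rolls (9+1) = 20. Cumulative: 20
Frame 2: SPARE (9+1=10). 10 + next roll (6) = 16. Cumulative: 36
Frame 3: OPEN (6+2=8). Cumulative: 44
Frame 4: SPARE (3+7=10). 10 + next roll (1) = 11. Cumulative: 55
Frame 5: OPEN (1+0=1). Cumulative: 56
Frame 6: STRIKE. 10 + next two rolls (6+4) = 20. Cumulative: 76
Frame 7: SPARE (6+4=10). 10 + next roll (9) = 19. Cumulative: 95
Frame 8: OPEN (9+0=9). Cumulative: 104
Frame 9: STRIKE. 10 + next two rolls (7+3) = 20. Cumulative: 124
Frame 10: SPARE. Sum of all frame-10 rolls (7+3+2) = 12. Cumulative: 136

Answer: 136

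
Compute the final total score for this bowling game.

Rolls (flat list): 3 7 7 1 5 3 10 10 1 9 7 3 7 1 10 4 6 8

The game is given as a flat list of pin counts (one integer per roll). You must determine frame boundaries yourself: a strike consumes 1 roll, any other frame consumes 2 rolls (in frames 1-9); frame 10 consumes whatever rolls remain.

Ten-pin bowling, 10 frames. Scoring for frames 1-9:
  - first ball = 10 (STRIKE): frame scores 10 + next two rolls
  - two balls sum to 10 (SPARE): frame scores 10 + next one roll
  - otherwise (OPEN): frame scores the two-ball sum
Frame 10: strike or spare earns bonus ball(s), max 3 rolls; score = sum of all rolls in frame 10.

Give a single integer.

Frame 1: SPARE (3+7=10). 10 + next roll (7) = 17. Cumulative: 17
Frame 2: OPEN (7+1=8). Cumulative: 25
Frame 3: OPEN (5+3=8). Cumulative: 33
Frame 4: STRIKE. 10 + next two rolls (10+1) = 21. Cumulative: 54
Frame 5: STRIKE. 10 + next two rolls (1+9) = 20. Cumulative: 74
Frame 6: SPARE (1+9=10). 10 + next roll (7) = 17. Cumulative: 91
Frame 7: SPARE (7+3=10). 10 + next roll (7) = 17. Cumulative: 108
Frame 8: OPEN (7+1=8). Cumulative: 116
Frame 9: STRIKE. 10 + next two rolls (4+6) = 20. Cumulative: 136
Frame 10: SPARE. Sum of all frame-10 rolls (4+6+8) = 18. Cumulative: 154

Answer: 154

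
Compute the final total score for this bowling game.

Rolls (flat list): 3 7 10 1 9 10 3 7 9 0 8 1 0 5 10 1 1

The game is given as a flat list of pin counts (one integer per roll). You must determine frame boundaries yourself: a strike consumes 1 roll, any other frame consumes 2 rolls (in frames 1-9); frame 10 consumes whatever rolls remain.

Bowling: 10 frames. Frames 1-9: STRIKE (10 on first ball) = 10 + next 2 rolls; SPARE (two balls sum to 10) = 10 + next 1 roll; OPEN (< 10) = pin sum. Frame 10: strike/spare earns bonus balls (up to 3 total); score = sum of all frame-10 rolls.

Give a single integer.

Answer: 136

Derivation:
Frame 1: SPARE (3+7=10). 10 + next roll (10) = 20. Cumulative: 20
Frame 2: STRIKE. 10 + next two rolls (1+9) = 20. Cumulative: 40
Frame 3: SPARE (1+9=10). 10 + next roll (10) = 20. Cumulative: 60
Frame 4: STRIKE. 10 + next two rolls (3+7) = 20. Cumulative: 80
Frame 5: SPARE (3+7=10). 10 + next roll (9) = 19. Cumulative: 99
Frame 6: OPEN (9+0=9). Cumulative: 108
Frame 7: OPEN (8+1=9). Cumulative: 117
Frame 8: OPEN (0+5=5). Cumulative: 122
Frame 9: STRIKE. 10 + next two rolls (1+1) = 12. Cumulative: 134
Frame 10: OPEN. Sum of all frame-10 rolls (1+1) = 2. Cumulative: 136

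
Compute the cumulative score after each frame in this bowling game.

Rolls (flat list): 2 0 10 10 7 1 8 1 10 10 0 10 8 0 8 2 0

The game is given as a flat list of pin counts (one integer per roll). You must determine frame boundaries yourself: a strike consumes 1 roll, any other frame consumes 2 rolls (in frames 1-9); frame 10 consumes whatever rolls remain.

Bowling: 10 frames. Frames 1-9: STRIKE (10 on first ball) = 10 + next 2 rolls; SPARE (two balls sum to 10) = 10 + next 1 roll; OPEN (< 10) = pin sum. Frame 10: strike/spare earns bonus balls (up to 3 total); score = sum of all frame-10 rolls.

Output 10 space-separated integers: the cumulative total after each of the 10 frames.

Answer: 2 29 47 55 64 84 104 122 130 140

Derivation:
Frame 1: OPEN (2+0=2). Cumulative: 2
Frame 2: STRIKE. 10 + next two rolls (10+7) = 27. Cumulative: 29
Frame 3: STRIKE. 10 + next two rolls (7+1) = 18. Cumulative: 47
Frame 4: OPEN (7+1=8). Cumulative: 55
Frame 5: OPEN (8+1=9). Cumulative: 64
Frame 6: STRIKE. 10 + next two rolls (10+0) = 20. Cumulative: 84
Frame 7: STRIKE. 10 + next two rolls (0+10) = 20. Cumulative: 104
Frame 8: SPARE (0+10=10). 10 + next roll (8) = 18. Cumulative: 122
Frame 9: OPEN (8+0=8). Cumulative: 130
Frame 10: SPARE. Sum of all frame-10 rolls (8+2+0) = 10. Cumulative: 140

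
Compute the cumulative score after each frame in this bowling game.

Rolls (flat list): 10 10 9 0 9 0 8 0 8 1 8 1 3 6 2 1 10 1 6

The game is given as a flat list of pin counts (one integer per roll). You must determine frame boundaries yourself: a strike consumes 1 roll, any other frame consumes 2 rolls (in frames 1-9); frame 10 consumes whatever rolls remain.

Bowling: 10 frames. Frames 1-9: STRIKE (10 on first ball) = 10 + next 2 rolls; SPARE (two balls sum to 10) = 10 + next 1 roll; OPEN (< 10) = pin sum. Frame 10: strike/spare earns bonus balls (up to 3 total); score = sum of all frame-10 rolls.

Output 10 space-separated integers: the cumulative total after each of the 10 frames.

Answer: 29 48 57 66 74 83 92 101 104 121

Derivation:
Frame 1: STRIKE. 10 + next two rolls (10+9) = 29. Cumulative: 29
Frame 2: STRIKE. 10 + next two rolls (9+0) = 19. Cumulative: 48
Frame 3: OPEN (9+0=9). Cumulative: 57
Frame 4: OPEN (9+0=9). Cumulative: 66
Frame 5: OPEN (8+0=8). Cumulative: 74
Frame 6: OPEN (8+1=9). Cumulative: 83
Frame 7: OPEN (8+1=9). Cumulative: 92
Frame 8: OPEN (3+6=9). Cumulative: 101
Frame 9: OPEN (2+1=3). Cumulative: 104
Frame 10: STRIKE. Sum of all frame-10 rolls (10+1+6) = 17. Cumulative: 121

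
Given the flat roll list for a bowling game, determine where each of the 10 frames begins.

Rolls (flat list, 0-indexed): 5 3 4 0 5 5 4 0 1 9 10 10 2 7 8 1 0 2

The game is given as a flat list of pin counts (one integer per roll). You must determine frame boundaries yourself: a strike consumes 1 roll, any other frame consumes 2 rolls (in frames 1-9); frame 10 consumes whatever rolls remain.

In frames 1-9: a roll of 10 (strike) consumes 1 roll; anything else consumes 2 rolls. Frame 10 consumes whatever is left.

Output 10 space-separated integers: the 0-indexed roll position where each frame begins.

Answer: 0 2 4 6 8 10 11 12 14 16

Derivation:
Frame 1 starts at roll index 0: rolls=5,3 (sum=8), consumes 2 rolls
Frame 2 starts at roll index 2: rolls=4,0 (sum=4), consumes 2 rolls
Frame 3 starts at roll index 4: rolls=5,5 (sum=10), consumes 2 rolls
Frame 4 starts at roll index 6: rolls=4,0 (sum=4), consumes 2 rolls
Frame 5 starts at roll index 8: rolls=1,9 (sum=10), consumes 2 rolls
Frame 6 starts at roll index 10: roll=10 (strike), consumes 1 roll
Frame 7 starts at roll index 11: roll=10 (strike), consumes 1 roll
Frame 8 starts at roll index 12: rolls=2,7 (sum=9), consumes 2 rolls
Frame 9 starts at roll index 14: rolls=8,1 (sum=9), consumes 2 rolls
Frame 10 starts at roll index 16: 2 remaining rolls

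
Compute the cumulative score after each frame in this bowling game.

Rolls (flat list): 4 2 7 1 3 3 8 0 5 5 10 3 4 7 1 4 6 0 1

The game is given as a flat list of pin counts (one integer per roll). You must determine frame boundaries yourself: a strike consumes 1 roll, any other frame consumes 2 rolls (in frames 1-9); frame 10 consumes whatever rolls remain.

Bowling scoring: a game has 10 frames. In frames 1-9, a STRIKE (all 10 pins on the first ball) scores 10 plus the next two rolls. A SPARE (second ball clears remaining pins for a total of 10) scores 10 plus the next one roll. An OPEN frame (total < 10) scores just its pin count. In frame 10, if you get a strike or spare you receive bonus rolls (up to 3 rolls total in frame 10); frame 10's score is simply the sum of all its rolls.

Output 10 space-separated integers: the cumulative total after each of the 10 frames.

Frame 1: OPEN (4+2=6). Cumulative: 6
Frame 2: OPEN (7+1=8). Cumulative: 14
Frame 3: OPEN (3+3=6). Cumulative: 20
Frame 4: OPEN (8+0=8). Cumulative: 28
Frame 5: SPARE (5+5=10). 10 + next roll (10) = 20. Cumulative: 48
Frame 6: STRIKE. 10 + next two rolls (3+4) = 17. Cumulative: 65
Frame 7: OPEN (3+4=7). Cumulative: 72
Frame 8: OPEN (7+1=8). Cumulative: 80
Frame 9: SPARE (4+6=10). 10 + next roll (0) = 10. Cumulative: 90
Frame 10: OPEN. Sum of all frame-10 rolls (0+1) = 1. Cumulative: 91

Answer: 6 14 20 28 48 65 72 80 90 91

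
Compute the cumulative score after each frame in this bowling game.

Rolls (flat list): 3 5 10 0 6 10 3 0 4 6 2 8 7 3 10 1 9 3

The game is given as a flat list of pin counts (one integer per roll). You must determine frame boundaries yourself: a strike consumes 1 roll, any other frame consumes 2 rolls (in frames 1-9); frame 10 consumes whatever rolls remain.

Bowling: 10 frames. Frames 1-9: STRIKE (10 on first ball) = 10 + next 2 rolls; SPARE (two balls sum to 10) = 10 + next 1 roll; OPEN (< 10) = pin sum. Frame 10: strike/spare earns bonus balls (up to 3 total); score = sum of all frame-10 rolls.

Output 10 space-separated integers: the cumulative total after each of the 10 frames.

Frame 1: OPEN (3+5=8). Cumulative: 8
Frame 2: STRIKE. 10 + next two rolls (0+6) = 16. Cumulative: 24
Frame 3: OPEN (0+6=6). Cumulative: 30
Frame 4: STRIKE. 10 + next two rolls (3+0) = 13. Cumulative: 43
Frame 5: OPEN (3+0=3). Cumulative: 46
Frame 6: SPARE (4+6=10). 10 + next roll (2) = 12. Cumulative: 58
Frame 7: SPARE (2+8=10). 10 + next roll (7) = 17. Cumulative: 75
Frame 8: SPARE (7+3=10). 10 + next roll (10) = 20. Cumulative: 95
Frame 9: STRIKE. 10 + next two rolls (1+9) = 20. Cumulative: 115
Frame 10: SPARE. Sum of all frame-10 rolls (1+9+3) = 13. Cumulative: 128

Answer: 8 24 30 43 46 58 75 95 115 128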